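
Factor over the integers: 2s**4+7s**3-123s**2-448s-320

(2s+5)(s+1)(s+8)(s-8)

Testing divisors of the constant over divisors of the leading coefficient, s = -5/2 is a root, so (2s+5) is a factor; dividing leaves s**3+s**2-64s-64.
Next, s = -8 is a root, so (s+8) is a factor; dividing leaves s**2-7s-8.
The remaining quadratic factors as (s+1)(s-8).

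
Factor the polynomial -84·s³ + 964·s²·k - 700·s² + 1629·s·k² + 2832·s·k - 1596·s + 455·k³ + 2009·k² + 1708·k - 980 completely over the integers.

Group: 6·s·(-14·s² + 177·s·k - 84·s + 65·k² + 157·k - 70) + (7·k + 14)·(-14·s² + 177·s·k - 84·s + 65·k² + 157·k - 70); both groups contain (-14·s² + 177·s·k - 84·s + 65·k² + 157·k - 70), so (6·s + 7·k + 14) is a factor with cofactor -14·s² + 177·s·k - 84·s + 65·k² + 157·k - 70.
The cofactor groups again: -14·s² + 177·s·k - 84·s + 65·k² + 157·k - 70 = -14·s·(s - 13·k + 5) + (-5·k - 14)·(s - 13·k + 5); both groups contain (s - 13·k + 5), giving -(14·s + 5·k + 14)·(s - 13·k + 5).

-(s - 13·k + 5)·(14·s + 5·k + 14)·(6·s + 7·k + 14)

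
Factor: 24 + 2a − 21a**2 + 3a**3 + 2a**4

Among the possible rational roots, a = −1 is a root, giving the factor (a + 1) and quotient 2a**3 + a**2 − 22a + 24.
Next, a = −4 is a root, so (a + 4) is a factor; dividing leaves 2a**2 − 7a + 6.
The remaining quadratic factors as (a − 2)(2a − 3).

(2a − 3)(a + 1)(a + 4)(a − 2)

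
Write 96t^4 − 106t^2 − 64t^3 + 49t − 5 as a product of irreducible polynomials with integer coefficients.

By the rational root theorem, t = 5/4 is a root, so (4t − 5) divides it; the quotient is 24t^3 + 14t^2 − 9t + 1.
Continuing, t = 1/6 is a root, so (6t − 1) is a factor; dividing leaves 4t^2 + 3t − 1.
The remaining quadratic factors as (t + 1)(4t − 1).

(4t − 1)(4t − 5)(6t − 1)(t + 1)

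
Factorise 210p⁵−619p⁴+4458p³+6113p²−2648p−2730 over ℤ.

(5p+3)(6p+7)(7p−5)(p²−4p+26)

Testing divisors of the constant over divisors of the leading coefficient, p = −3/5 is a root, so (5p+3) divides it; the quotient is 42p⁴−149p³+981p²+634p−910.
Then p = 5/7 is a root, so (7p−5) is a factor; dividing leaves 6p³−17p²+128p+182.
Next, p = −7/6 is a root, so (6p+7) is a factor; dividing leaves p²−4p+26.
The quadratic p²−4p+26 has discriminant −88 < 0 and is irreducible over ℤ.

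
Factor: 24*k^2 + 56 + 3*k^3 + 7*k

Group as (3*k^3 + 7*k) + (24*k^2 + 56) = k*(3*k^2 + 7) + 8*(3*k^2 + 7).
Both groups share the factor (3*k^2 + 7).

(k + 8)*(3*k^2 + 7)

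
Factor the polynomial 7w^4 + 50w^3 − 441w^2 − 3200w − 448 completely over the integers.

(7w + 1)(w + 7)(w + 8)(w − 8)

By the rational root theorem, w = 8 is a root, so (w − 8) is a factor; dividing leaves 7w^3 + 106w^2 + 407w + 56.
Continuing, w = −8 is a root, giving the factor (w + 8) and quotient 7w^2 + 50w + 7.
The remaining quadratic factors as (w + 7)(7w + 1).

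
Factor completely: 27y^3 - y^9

-y^3(y^2 - 3)(y^4 + 3y^2 + 9)

Pull out the common factor y^3, leaving -y^6 + 27.
Recognize a difference of cubes with the parts 3 and y^2.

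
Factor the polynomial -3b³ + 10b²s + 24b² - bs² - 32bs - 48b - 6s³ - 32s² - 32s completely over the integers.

-(3b + 2s)(b - 3s - 4)(b - s - 4)

Group: b(-3b² + bs + 12b + 2s² + 8s) + (-3s - 4)(-3b² + bs + 12b + 2s² + 8s); both groups contain (-3b² + bs + 12b + 2s² + 8s), so (b - 3s - 4) is a factor with cofactor -3b² + bs + 12b + 2s² + 8s.
The cofactor groups again: -3b² + bs + 12b + 2s² + 8s = -b(3b + 2s) + (s + 4)(3b + 2s); both groups contain (3b + 2s), giving -(b - s - 4)(3b + 2s).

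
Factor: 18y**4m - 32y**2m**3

Pull out the common factor 2y**2m; 9y**2 - 16m**2 is a difference of squares.

2my**2(3y - 4m)(3y + 4m)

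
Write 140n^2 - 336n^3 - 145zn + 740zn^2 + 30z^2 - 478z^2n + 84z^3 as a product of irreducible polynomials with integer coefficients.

Group: 3z(28z^2 - 122zn + 10z + 84n^2 - 35n) - 4n(28z^2 - 122zn + 10z + 84n^2 - 35n); both groups contain (28z^2 - 122zn + 10z + 84n^2 - 35n), so (3z - 4n) is a factor with cofactor 28z^2 - 122zn + 10z + 84n^2 - 35n.
The cofactor groups again: 28z^2 - 122zn + 10z + 84n^2 - 35n = 2z(14z - 12n + 5) - 7n(14z - 12n + 5); both groups contain (14z - 12n + 5), giving (2z - 7n)(14z - 12n + 5).

(14z - 12n + 5)(3z - 4n)(2z - 7n)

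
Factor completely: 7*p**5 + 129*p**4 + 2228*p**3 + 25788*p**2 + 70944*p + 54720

(7*p + 10)*(p + 12)*(p + 2)*(p**2 + 3*p + 228)

Among the possible rational roots, p = −12 is a root, giving the factor (p + 12) and quotient 7*p**4 + 45*p**3 + 1688*p**2 + 5532*p + 4560.
Next, p = −2 is a root, giving the factor (p + 2) and quotient 7*p**3 + 31*p**2 + 1626*p + 2280.
Continuing, p = −10/7 is a root, giving the factor (7*p + 10) and quotient p**2 + 3*p + 228.
The quadratic p**2 + 3*p + 228 has discriminant −903 < 0 and is irreducible over ℤ.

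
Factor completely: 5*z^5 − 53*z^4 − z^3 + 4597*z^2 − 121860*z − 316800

(5*z + 12)*(z + 11)*(z − 15)*(z^2 − 9*z + 160)

By the rational root theorem, z = 15 is a root, so (z − 15) is a factor; dividing leaves 5*z^4 + 22*z^3 + 329*z^2 + 9532*z + 21120.
Then z = −12/5 is a root, so (5*z + 12) divides it; the quotient is z^3 + 2*z^2 + 61*z + 1760.
Continuing, z = −11 is a root, so (z + 11) divides it; the quotient is z^2 − 9*z + 160.
The quadratic z^2 − 9*z + 160 has discriminant −559 < 0 and is irreducible over ℤ.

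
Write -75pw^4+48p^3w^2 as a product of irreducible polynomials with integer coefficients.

Every term has a factor of 3pw^2. Then 16p^2-25w^2 = (4p)² − (5w)².

3pw^2(4p+5w)(4p-5w)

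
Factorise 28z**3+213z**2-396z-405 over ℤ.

Trying the rational-root candidates, z = -3/4 is a root, so (4z+3) divides it; the quotient is 7z**2+48z-135.
The remaining quadratic factors as (7z-15)(z+9).

(4z+3)(7z-15)(z+9)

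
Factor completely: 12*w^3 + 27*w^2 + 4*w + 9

Group as (12*w^3 + 4*w) + (27*w^2 + 9) = 4*w*(3*w^2 + 1) + 9*(3*w^2 + 1).
Both groups share the factor (3*w^2 + 1).

(4*w + 9)*(3*w^2 + 1)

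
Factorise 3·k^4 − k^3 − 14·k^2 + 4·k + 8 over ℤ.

Among the possible rational roots, k = 1 is a root, so (k − 1) divides it; the quotient is 3·k^3 + 2·k^2 − 12·k − 8.
Continuing, k = 2 is a root, so (k − 2) divides it; the quotient is 3·k^2 + 8·k + 4.
The remaining quadratic factors as (k + 2)(3·k + 2).

(3·k + 2)·(k + 2)·(k − 1)·(k − 2)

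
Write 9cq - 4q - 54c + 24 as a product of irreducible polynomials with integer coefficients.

Group as (9cq - 54c) + (-4q + 24) = 9c(q - 6) - 4(q - 6).
Both groups share the factor (q - 6).

(9c - 4)(q - 6)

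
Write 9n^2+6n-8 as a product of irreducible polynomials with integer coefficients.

(3n+4)(3n-2)

Need a pair with product 9·(-8) = -72 and sum 6: that's 12 and -6.
Split the middle term: 9n^2+12n - 6n-8 = 3n(3n+4) - 2(3n+4).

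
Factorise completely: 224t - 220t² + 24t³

Pull out the common factor 4t, then factor the remaining trinomial.

4t(6t - 7)(t - 8)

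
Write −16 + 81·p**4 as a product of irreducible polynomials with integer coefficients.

(3·p + 2)·(3·p − 2)·(9·p**2 + 4)

Write as (9·p**2)² − (4)², then factor 9·p**2 − 4 once more.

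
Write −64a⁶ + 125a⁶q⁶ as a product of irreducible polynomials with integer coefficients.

Every term has a factor of a⁶; factoring it out leaves 125q⁶ − 64.
Recognize a difference of cubes with the parts 5q² and 4.

a⁶(5q² − 4)(25q⁴ + 20q² + 16)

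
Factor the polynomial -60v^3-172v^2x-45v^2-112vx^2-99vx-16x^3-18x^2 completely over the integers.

Group: 5v(-12v^2-32vx-9v-16x^2-18x) + x(-12v^2-32vx-9v-16x^2-18x); both groups contain (-12v^2-32vx-9v-16x^2-18x), so (5v+x) is a factor with cofactor -12v^2-32vx-9v-16x^2-18x.
The cofactor groups again: -12v^2-32vx-9v-16x^2-18x = -12v(v+2x) + (-8x-9)(v+2x); both groups contain (v+2x), giving -(12v+8x+9)(v+2x).

-(12v+8x+9)(5v+x)(v+2x)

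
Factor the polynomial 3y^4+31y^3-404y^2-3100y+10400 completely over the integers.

Trying the rational-root candidates, y = -10 is a root, so (y+10) divides it; the quotient is 3y^3+y^2-414y+1040.
Next, y = 10 is a root, so (y-10) is a factor; dividing leaves 3y^2+31y-104.
The remaining quadratic factors as (3y-8)(y+13).

(3y-8)(y+10)(y+13)(y-10)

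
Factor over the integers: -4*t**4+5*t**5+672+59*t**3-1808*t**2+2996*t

(5*t+1)*(t-2)*(t-6)*(t**2+7*t+56)

By the rational root theorem, t = -1/5 is a root, so (5*t+1) divides it; the quotient is t**4-t**3+12*t**2-364*t+672.
Then t = 6 is a root, so (t-6) is a factor; dividing leaves t**3+5*t**2+42*t-112.
Continuing, t = 2 is a root, giving the factor (t-2) and quotient t**2+7*t+56.
The quadratic t**2+7*t+56 has discriminant -175 < 0 and is irreducible over ℤ.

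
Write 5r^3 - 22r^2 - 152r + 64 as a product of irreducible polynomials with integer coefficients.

(5r - 2)(r + 4)(r - 8)

Testing divisors of the constant over divisors of the leading coefficient, r = -4 is a root, so (r + 4) divides it; the quotient is 5r^2 - 42r + 16.
The remaining quadratic factors as (5r - 2)(r - 8).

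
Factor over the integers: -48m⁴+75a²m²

3m²(5a+4m)(5a-4m)

Every term has a factor of 3m². Then 25a²-16m² = (5a)² − (4m)².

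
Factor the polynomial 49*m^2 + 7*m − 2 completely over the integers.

Need a pair with product 49·(−2) = −98 and sum 7: that's −7 and 14.
Split the middle term: 49*m^2 − 7*m + 14*m − 2 = 7*m*(7*m − 1) + 2*(7*m − 1).

(7*m + 2)*(7*m − 1)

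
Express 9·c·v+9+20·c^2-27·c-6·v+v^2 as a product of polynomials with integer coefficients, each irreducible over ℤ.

Group: 4·c·(5·c+v-3) + (v-3)·(5·c+v-3); both groups contain (5·c+v-3).

(4·c+v-3)·(5·c+v-3)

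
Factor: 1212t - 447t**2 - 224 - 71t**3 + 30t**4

Trying the rational-root candidates, t = 8/3 is a root, so (3t - 8) is a factor; dividing leaves 10t**3 + 3t**2 - 141t + 28.
Continuing, t = 7/2 is a root, giving the factor (2t - 7) and quotient 5t**2 + 19t - 4.
The remaining quadratic factors as (5t - 1)(t + 4).

(2t - 7)(3t - 8)(5t - 1)(t + 4)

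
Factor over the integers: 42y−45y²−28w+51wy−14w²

−(2w−3y)(7w−15y+14)

Group: −7w(2w−3y) + (15y−14)(2w−3y); both groups contain (2w−3y).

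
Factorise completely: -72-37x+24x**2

(3x-8)(8x+9)

Need a pair with product 24·(-72) = -1728 and sum -37: that's 27 and -64.
Split the middle term: 24x**2+27x - 64x-72 = 3x(8x+9) - 8(8x+9).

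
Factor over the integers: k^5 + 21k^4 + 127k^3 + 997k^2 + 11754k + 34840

By the rational root theorem, k = −4 is a root, so (k + 4) divides it; the quotient is k^4 + 17k^3 + 59k^2 + 761k + 8710.
Next, k = −10 is a root, so (k + 10) is a factor; dividing leaves k^3 + 7k^2 − 11k + 871.
Next, k = −13 is a root, so (k + 13) is a factor; dividing leaves k^2 − 6k + 67.
The quadratic k^2 − 6k + 67 has discriminant −232 < 0 and is irreducible over ℤ.

(k + 10)(k + 13)(k + 4)(k^2 − 6k + 67)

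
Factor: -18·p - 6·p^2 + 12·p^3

Pull out the common factor 6·p, then factor the remaining trinomial.

6·p·(2·p - 3)·(p + 1)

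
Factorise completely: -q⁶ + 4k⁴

(2k² + q³)(2k² - q³)

Recognize a difference of squares with the parts 2k² and q³.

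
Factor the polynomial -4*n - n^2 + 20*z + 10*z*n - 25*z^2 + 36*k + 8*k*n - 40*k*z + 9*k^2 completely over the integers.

Group: k*(9*k + 5*z - n) + (-5*z + n + 4)*(9*k + 5*z - n); both groups contain (9*k + 5*z - n).

(9*k + 5*z - n)*(k - 5*z + n + 4)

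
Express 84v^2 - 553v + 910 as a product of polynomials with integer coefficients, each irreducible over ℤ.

7(3v - 10)(4v - 13)

Pull out the common factor 7, then factor the remaining trinomial.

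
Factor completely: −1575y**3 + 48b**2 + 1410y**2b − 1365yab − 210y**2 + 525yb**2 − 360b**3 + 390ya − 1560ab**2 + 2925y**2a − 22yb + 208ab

Group: 7y(−225y**2 + 105yb − 30y + 120b**2 − 16b) + (−13a − 3b)(−225y**2 + 105yb − 30y + 120b**2 − 16b); both groups contain (−225y**2 + 105yb − 30y + 120b**2 − 16b), so (7y − 13a − 3b) is a factor with cofactor −225y**2 + 105yb − 30y + 120b**2 − 16b.
The cofactor groups again: −225y**2 + 105yb − 30y + 120b**2 − 16b = −15y(15y + 8b) + (15b − 2)(15y + 8b); both groups contain (15y + 8b), giving −(15y − 15b + 2)(15y + 8b).

−(7y − 13a − 3b)(15y − 15b + 2)(15y + 8b)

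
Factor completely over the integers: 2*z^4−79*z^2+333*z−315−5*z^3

Testing divisors of the constant over divisors of the leading coefficient, z = 3 is a root, so (z−3) divides it; the quotient is 2*z^3+z^2−76*z+105.
Continuing, z = 5 is a root, so (z−5) is a factor; dividing leaves 2*z^2+11*z−21.
The remaining quadratic factors as (2*z−3)(z+7).

(2*z−3)*(z+7)*(z−3)*(z−5)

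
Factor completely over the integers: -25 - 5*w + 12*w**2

(3*w - 5)*(4*w + 5)

Need a pair with product 12·(-25) = -300 and sum -5: that's -20 and 15.
Split the middle term: 12*w**2 - 20*w + 15*w - 25 = 4*w*(3*w - 5) + 5*(3*w - 5).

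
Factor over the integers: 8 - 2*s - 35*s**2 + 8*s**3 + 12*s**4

Trying the rational-root candidates, s = -2 is a root, so (s + 2) divides it; the quotient is 12*s**3 - 16*s**2 - 3*s + 4.
Continuing, s = -1/2 is a root, giving the factor (2*s + 1) and quotient 6*s**2 - 11*s + 4.
The remaining quadratic factors as (2*s - 1)(3*s - 4).

(2*s + 1)*(2*s - 1)*(3*s - 4)*(s + 2)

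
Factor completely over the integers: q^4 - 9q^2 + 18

(q^2 - 3)(q^2 - 6)

Substitute u = q^2 to get a quadratic in u, then factor.
q^2 - 6 is irreducible over ℤ (6 is not a perfect square).
q^2 - 3 is irreducible over ℤ (3 is not a perfect square).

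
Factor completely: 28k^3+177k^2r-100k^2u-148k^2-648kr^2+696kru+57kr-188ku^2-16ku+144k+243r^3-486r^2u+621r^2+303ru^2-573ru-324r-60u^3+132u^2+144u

(4k-9r+4u)(7k-3r+3u-9)(k+9r-5u-4)

Group: k(28k^2-75kr+40ku-36k+27r^2-39ru+81r+12u^2-36u) + (9r-5u-4)(28k^2-75kr+40ku-36k+27r^2-39ru+81r+12u^2-36u); both groups contain (28k^2-75kr+40ku-36k+27r^2-39ru+81r+12u^2-36u), so (k+9r-5u-4) is a factor with cofactor 28k^2-75kr+40ku-36k+27r^2-39ru+81r+12u^2-36u.
The cofactor groups again: 28k^2-75kr+40ku-36k+27r^2-39ru+81r+12u^2-36u = 7k(4k-9r+4u) + (-3r+3u-9)(4k-9r+4u); both groups contain (4k-9r+4u), giving (7k-3r+3u-9)(4k-9r+4u).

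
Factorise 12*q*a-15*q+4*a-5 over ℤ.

(3*q+1)*(4*a-5)

Group as (12*q*a-15*q) + (4*a-5) = 3*q*(4*a-5) + (4*a-5).
Both groups share the factor (4*a-5).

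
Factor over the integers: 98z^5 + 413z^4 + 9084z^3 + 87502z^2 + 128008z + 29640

(2z + 13)(7z + 10)(7z + 2)(z^2 − 4z + 114)

Testing divisors of the constant over divisors of the leading coefficient, z = −2/7 is a root, giving the factor (7z + 2) and quotient 14z^4 + 55z^3 + 1282z^2 + 12134z + 14820.
Next, z = −10/7 is a root, so (7z + 10) divides it; the quotient is 2z^3 + 5z^2 + 176z + 1482.
Next, z = −13/2 is a root, so (2z + 13) divides it; the quotient is z^2 − 4z + 114.
The quadratic z^2 − 4z + 114 has discriminant −440 < 0 and is irreducible over ℤ.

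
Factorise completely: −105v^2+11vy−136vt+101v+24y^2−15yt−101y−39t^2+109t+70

Group: −7v(15v−8y+13t+7) + (−3y−3t+10)(15v−8y+13t+7); both groups contain (15v−8y+13t+7).

−(15v−8y+13t+7)(7v+3y+3t−10)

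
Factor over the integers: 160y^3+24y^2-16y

Pull out the common factor 8y, then factor the remaining trinomial.

8y(4y-1)(5y+2)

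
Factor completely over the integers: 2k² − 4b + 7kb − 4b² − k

Group: k(2k − b − 1) + 4b(2k − b − 1); both groups contain (2k − b − 1).

(2k − b − 1)(k + 4b)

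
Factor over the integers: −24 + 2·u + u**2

(u + 6)·(u − 4)

Two integers with product −24 and sum 2 are −4 and 6.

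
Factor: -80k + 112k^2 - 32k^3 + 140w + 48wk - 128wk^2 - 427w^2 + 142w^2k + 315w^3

Group: 5w(63w^2 - 22wk - 35w - 8k^2 + 20k) + (4k - 4)(63w^2 - 22wk - 35w - 8k^2 + 20k); both groups contain (63w^2 - 22wk - 35w - 8k^2 + 20k), so (5w + 4k - 4) is a factor with cofactor 63w^2 - 22wk - 35w - 8k^2 + 20k.
The cofactor groups again: 63w^2 - 22wk - 35w - 8k^2 + 20k = 9w(7w - 4k) + (2k - 5)(7w - 4k); both groups contain (7w - 4k), giving (9w + 2k - 5)(7w - 4k).

(7w - 4k)(9w + 2k - 5)(5w + 4k - 4)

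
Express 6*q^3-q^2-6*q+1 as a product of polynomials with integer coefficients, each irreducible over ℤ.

(6*q-1)*(q+1)*(q-1)

Testing divisors of the constant over divisors of the leading coefficient, q = 1/6 is a root, giving the factor (6*q-1) and quotient q^2-1.
The remaining quadratic factors as (q+1)(q-1).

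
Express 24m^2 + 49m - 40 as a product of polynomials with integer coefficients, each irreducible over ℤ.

Need a pair with product 24·(-40) = -960 and sum 49: that's -15 and 64.
Split the middle term: 24m^2 - 15m + 64m - 40 = 3m(8m - 5) + 8(8m - 5).

(3m + 8)(8m - 5)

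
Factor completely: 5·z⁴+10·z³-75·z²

Pull out the common factor 5·z², then factor the remaining trinomial.

5·z²·(z+5)·(z-3)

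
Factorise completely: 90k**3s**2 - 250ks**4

Every term has a factor of 10ks**2. Then 9k**2 - 25s**2 = (3k)² − (5s)².

10ks**2(3k + 5s)(3k - 5s)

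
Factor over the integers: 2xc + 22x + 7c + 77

(2x + 7)(c + 11)

Group as (2xc + 22x) + (7c + 77) = 2x(c + 11) + 7(c + 11).
Both groups share the factor (c + 11).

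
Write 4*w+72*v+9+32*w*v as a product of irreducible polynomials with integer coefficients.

(4*w+9)*(8*v+1)

Group as (32*w*v+4*w) + (72*v+9) = 4*w*(8*v+1) + 9*(8*v+1).
Both groups share the factor (8*v+1).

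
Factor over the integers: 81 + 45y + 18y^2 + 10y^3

Group as (10y^3 + 45y) + (18y^2 + 81) = 5y(2y^2 + 9) + 9(2y^2 + 9).
Both groups share the factor (2y^2 + 9).

(5y + 9)(2y^2 + 9)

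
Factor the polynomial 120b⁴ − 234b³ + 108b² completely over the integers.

6b²(4b − 3)(5b − 6)

Pull out the common factor 6b², then factor the remaining trinomial.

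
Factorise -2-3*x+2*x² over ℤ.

(2*x+1)*(x-2)

Need a pair with product 2·(-2) = -4 and sum -3: that's -4 and 1.
Split the middle term: 2*x²-4*x + x-2 = 2*x*(x-2) + (x-2).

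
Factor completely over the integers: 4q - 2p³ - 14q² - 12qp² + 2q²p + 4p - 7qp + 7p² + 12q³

(2q - 2p - 1)(6q + p - 4)(q + p)

Group: 2q(6q² + 7qp - 4q + p² - 4p) + (-2p - 1)(6q² + 7qp - 4q + p² - 4p); both groups contain (6q² + 7qp - 4q + p² - 4p), so (2q - 2p - 1) is a factor with cofactor 6q² + 7qp - 4q + p² - 4p.
The cofactor groups again: 6q² + 7qp - 4q + p² - 4p = q(6q + p - 4) + p(6q + p - 4); both groups contain (6q + p - 4), giving (q + p)(6q + p - 4).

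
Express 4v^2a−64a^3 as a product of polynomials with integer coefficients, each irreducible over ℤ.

4a(v−4a)(v+4a)

Every term has a factor of 4a. Then v^2−16a^2 = (v)² − (4a)².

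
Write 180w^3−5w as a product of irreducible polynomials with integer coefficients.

Pull out the common factor 5w; 36w^2−1 is a difference of squares.

5w(6w+1)(6w−1)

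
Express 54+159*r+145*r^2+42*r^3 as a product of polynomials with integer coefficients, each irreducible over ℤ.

Among the possible rational roots, r = -2/3 is a root, giving the factor (3*r+2) and quotient 14*r^2+39*r+27.
The remaining quadratic factors as (7*r+9)(2*r+3).

(2*r+3)*(3*r+2)*(7*r+9)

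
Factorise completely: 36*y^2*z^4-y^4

Every term has a factor of y^2; factoring it out leaves -y^2+36*z^4.
Recognize a difference of squares with the parts 6*z^2 and y.

-y^2*(y+6*z^2)*(y-6*z^2)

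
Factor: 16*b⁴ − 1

(2*b + 1)*(2*b − 1)*(4*b² + 1)

Write as (4*b²)² − (1)², then factor 4*b² − 1 once more.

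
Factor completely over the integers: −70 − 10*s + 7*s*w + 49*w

Group as (7*s*w − 10*s) + (49*w − 70) = s*(7*w − 10) + 7*(7*w − 10).
Both groups share the factor (7*w − 10).

(7*w − 10)*(s + 7)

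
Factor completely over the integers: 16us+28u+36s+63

(4s+7)(4u+9)

Group as (16us+28u) + (36s+63) = 4u(4s+7) + 9(4s+7).
Both groups share the factor (4s+7).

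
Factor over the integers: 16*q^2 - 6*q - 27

(2*q - 3)*(8*q + 9)

Need a pair with product 16·(-27) = -432 and sum -6: that's 18 and -24.
Split the middle term: 16*q^2 + 18*q - 24*q - 27 = 2*q*(8*q + 9) - 3*(8*q + 9).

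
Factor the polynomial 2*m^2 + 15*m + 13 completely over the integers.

(2*m + 13)*(m + 1)

Need a pair with product 2·13 = 26 and sum 15: that's 2 and 13.
Split the middle term: 2*m^2 + 2*m + 13*m + 13 = 2*m*(m + 1) + 13*(m + 1).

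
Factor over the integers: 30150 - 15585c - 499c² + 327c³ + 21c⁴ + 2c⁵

Testing divisors of the constant over divisors of the leading coefficient, c = -15/2 is a root, so (2c + 15) divides it; the quotient is c⁴ + 3c³ + 141c² - 1307c + 2010.
Continuing, c = 2 is a root, so (c - 2) divides it; the quotient is c³ + 5c² + 151c - 1005.
Continuing, c = 5 is a root, giving the factor (c - 5) and quotient c² + 10c + 201.
The quadratic c² + 10c + 201 has discriminant -704 < 0 and is irreducible over ℤ.

(2c + 15)(c - 2)(c - 5)(c² + 10c + 201)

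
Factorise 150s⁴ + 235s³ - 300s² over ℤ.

Pull out the common factor 5s², then factor the remaining trinomial.

5s²(5s + 12)(6s - 5)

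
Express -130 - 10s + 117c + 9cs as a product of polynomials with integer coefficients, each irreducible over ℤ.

(9c - 10)(s + 13)

Group as (9cs + 117c) + (-10s - 130) = 9c(s + 13) - 10(s + 13).
Both groups share the factor (s + 13).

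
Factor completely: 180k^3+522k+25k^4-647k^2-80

Among the possible rational roots, k = 8/5 is a root, so (5k-8) is a factor; dividing leaves 5k^3+44k^2-59k+10.
Continuing, k = 1 is a root, so (k-1) is a factor; dividing leaves 5k^2+49k-10.
The remaining quadratic factors as (5k-1)(k+10).

(5k-1)(5k-8)(k+10)(k-1)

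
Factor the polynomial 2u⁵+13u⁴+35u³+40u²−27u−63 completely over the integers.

(2u+3)(u+3)(u−1)(u²+3u+7)

Trying the rational-root candidates, u = −3 is a root, giving the factor (u+3) and quotient 2u⁴+7u³+14u²−2u−21.
Then u = 1 is a root, giving the factor (u−1) and quotient 2u³+9u²+23u+21.
Next, u = −3/2 is a root, so (2u+3) is a factor; dividing leaves u²+3u+7.
The quadratic u²+3u+7 has discriminant −19 < 0 and is irreducible over ℤ.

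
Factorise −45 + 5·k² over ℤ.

Every term has a factor of 5. Then k² − 9 = (k)² − (3)².

5·(k + 3)·(k − 3)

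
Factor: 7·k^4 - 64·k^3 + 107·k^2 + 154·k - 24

(7·k - 1)·(k + 1)·(k - 4)·(k - 6)

Testing divisors of the constant over divisors of the leading coefficient, k = 1/7 is a root, so (7·k - 1) is a factor; dividing leaves k^3 - 9·k^2 + 14·k + 24.
Continuing, k = 4 is a root, so (k - 4) is a factor; dividing leaves k^2 - 5·k - 6.
The remaining quadratic factors as (k - 6)(k + 1).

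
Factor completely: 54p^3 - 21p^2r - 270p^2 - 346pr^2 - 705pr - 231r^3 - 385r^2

Group: p(54p^2 + 141pr + 77r^2) + (-3r - 5)(54p^2 + 141pr + 77r^2); both groups contain (54p^2 + 141pr + 77r^2), so (p - 3r - 5) is a factor with cofactor 54p^2 + 141pr + 77r^2.
The cofactor groups again: 54p^2 + 141pr + 77r^2 = 9p(6p + 11r) + 7r(6p + 11r); both groups contain (6p + 11r), giving (9p + 7r)(6p + 11r).

(6p + 11r)(9p + 7r)(p - 3r - 5)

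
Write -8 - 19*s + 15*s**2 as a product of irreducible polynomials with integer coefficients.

(3*s + 1)*(5*s - 8)

Need a pair with product 15·(-8) = -120 and sum -19: that's 5 and -24.
Split the middle term: 15*s**2 + 5*s - 24*s - 8 = 5*s*(3*s + 1) - 8*(3*s + 1).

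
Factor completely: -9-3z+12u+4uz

(4u-3)(z+3)

Group as (4uz+12u) + (-3z-9) = 4u(z+3) - 3(z+3).
Both groups share the factor (z+3).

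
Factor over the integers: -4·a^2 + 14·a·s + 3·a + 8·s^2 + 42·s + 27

-(4·a + 2·s + 9)·(a - 4·s - 3)

Group: -a·(4·a + 2·s + 9) + (4·s + 3)·(4·a + 2·s + 9); both groups contain (4·a + 2·s + 9).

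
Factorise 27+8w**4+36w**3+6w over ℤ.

Group as (8w**4+6w) + (36w**3+27) = 2w(4w**3+3) + 9(4w**3+3).
Both groups share the factor (4w**3+3).

(2w+9)(4w**3+3)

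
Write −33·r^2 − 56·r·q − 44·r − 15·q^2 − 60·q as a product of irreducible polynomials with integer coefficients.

Group: −3·r·(11·r + 15·q) + (−q − 4)·(11·r + 15·q); both groups contain (11·r + 15·q).

−(11·r + 15·q)·(3·r + q + 4)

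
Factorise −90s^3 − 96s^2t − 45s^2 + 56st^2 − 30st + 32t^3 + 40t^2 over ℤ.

Group: 3s(−30s^2 + 8st − 15s + 8t^2 + 10t) + 4t(−30s^2 + 8st − 15s + 8t^2 + 10t); both groups contain (−30s^2 + 8st − 15s + 8t^2 + 10t), so (3s + 4t) is a factor with cofactor −30s^2 + 8st − 15s + 8t^2 + 10t.
The cofactor groups again: −30s^2 + 8st − 15s + 8t^2 + 10t = −3s(10s + 4t + 5) + 2t(10s + 4t + 5); both groups contain (10s + 4t + 5), giving −(3s − 2t)(10s + 4t + 5).

−(10s + 4t + 5)(3s + 4t)(3s − 2t)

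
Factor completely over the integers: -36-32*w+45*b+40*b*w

Group as (40*b*w+45*b) + (-32*w-36) = 5*b*(8*w+9) - 4*(8*w+9).
Both groups share the factor (8*w+9).

(5*b-4)*(8*w+9)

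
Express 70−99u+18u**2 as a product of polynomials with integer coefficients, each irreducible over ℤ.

(3u−14)(6u−5)

Need a pair with product 18·70 = 1260 and sum −99: that's −15 and −84.
Split the middle term: 18u**2−15u − 84u+70 = 3u(6u−5) − 14(6u−5).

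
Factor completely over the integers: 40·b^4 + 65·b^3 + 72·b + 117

(8·b + 13)·(5·b^3 + 9)

Group as (40·b^4 + 72·b) + (65·b^3 + 117) = 8·b·(5·b^3 + 9) + 13·(5·b^3 + 9).
Both groups share the factor (5·b^3 + 9).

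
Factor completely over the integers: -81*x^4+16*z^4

(2*z-3*x)*(2*z+3*x)*(4*z^2+9*x^2)

(2*z)⁴ − (3*x)⁴ = ((2*z)² − (3*x)²)((2*z)² + (3*x)²); the first factor splits again, the second (4*z^2+9*x^2) is irreducible.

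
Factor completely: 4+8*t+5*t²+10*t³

(2*t+1)*(5*t²+4)

Group as (10*t³+8*t) + (5*t²+4) = 2*t*(5*t²+4) + (5*t²+4).
Both groups share the factor (5*t²+4).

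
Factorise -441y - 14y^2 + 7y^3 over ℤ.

Pull out the common factor 7y, then factor the remaining trinomial.

7y(y + 7)(y - 9)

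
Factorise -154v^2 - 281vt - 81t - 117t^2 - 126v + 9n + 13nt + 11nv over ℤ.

(11v + 13t + 9)(n - 14v - 9t)

Group: 11v(n - 14v - 9t) + (13t + 9)(n - 14v - 9t); both groups contain (n - 14v - 9t).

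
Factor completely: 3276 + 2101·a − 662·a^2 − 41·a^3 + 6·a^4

(6·a + 7)·(a + 9)·(a − 13)·(a − 4)

Trying the rational-root candidates, a = 4 is a root, so (a − 4) is a factor; dividing leaves 6·a^3 − 17·a^2 − 730·a − 819.
Continuing, a = −7/6 is a root, so (6·a + 7) divides it; the quotient is a^2 − 4·a − 117.
The remaining quadratic factors as (a + 9)(a − 13).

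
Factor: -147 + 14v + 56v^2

Pull out the common factor 7, then factor the remaining trinomial.

7(2v - 3)(4v + 7)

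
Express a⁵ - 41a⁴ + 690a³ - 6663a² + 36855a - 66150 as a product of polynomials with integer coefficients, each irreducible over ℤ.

By the rational root theorem, a = 3 is a root, so (a - 3) divides it; the quotient is a⁴ - 38a³ + 576a² - 4935a + 22050.
Next, a = 15 is a root, giving the factor (a - 15) and quotient a³ - 23a² + 231a - 1470.
Continuing, a = 14 is a root, giving the factor (a - 14) and quotient a² - 9a + 105.
The quadratic a² - 9a + 105 has discriminant -339 < 0 and is irreducible over ℤ.

(a - 14)(a - 15)(a - 3)(a² - 9a + 105)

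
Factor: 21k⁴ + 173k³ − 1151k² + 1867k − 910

Among the possible rational roots, k = 7/3 is a root, giving the factor (3k − 7) and quotient 7k³ + 74k² − 211k + 130.
Then k = −13 is a root, giving the factor (k + 13) and quotient 7k² − 17k + 10.
The remaining quadratic factors as (k − 1)(7k − 10).

(3k − 7)(7k − 10)(k + 13)(k − 1)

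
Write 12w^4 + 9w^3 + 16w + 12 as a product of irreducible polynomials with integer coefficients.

(4w + 3)(3w^3 + 4)

Group as (12w^4 + 16w) + (9w^3 + 12) = 4w(3w^3 + 4) + 3(3w^3 + 4).
Both groups share the factor (3w^3 + 4).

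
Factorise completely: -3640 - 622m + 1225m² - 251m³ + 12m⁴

(3m + 4)(4m - 13)(m - 14)(m - 5)

Testing divisors of the constant over divisors of the leading coefficient, m = -4/3 is a root, giving the factor (3m + 4) and quotient 4m³ - 89m² + 527m - 910.
Continuing, m = 14 is a root, so (m - 14) is a factor; dividing leaves 4m² - 33m + 65.
The remaining quadratic factors as (4m - 13)(m - 5).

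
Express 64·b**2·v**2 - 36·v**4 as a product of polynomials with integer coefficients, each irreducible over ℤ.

4·v**2·(4·b + 3·v)·(4·b - 3·v)

Factor out 4·v**2, leaving 16·b**2 - 9·v**2, which is a difference of two squares.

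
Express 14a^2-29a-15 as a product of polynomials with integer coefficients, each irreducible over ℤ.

Need a pair with product 14·(-15) = -210 and sum -29: that's 6 and -35.
Split the middle term: 14a^2+6a - 35a-15 = 2a(7a+3) - 5(7a+3).

(2a-5)(7a+3)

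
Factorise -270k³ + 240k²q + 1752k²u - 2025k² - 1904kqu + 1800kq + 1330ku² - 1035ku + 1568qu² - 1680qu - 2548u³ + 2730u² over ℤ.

-(15k - 14u)(2k - 14u + 15)(9k - 8q + 13u)

Group: 15k(-18k² + 16kq + 100ku - 135k - 112qu + 120q + 182u² - 195u) - 14u(-18k² + 16kq + 100ku - 135k - 112qu + 120q + 182u² - 195u); both groups contain (-18k² + 16kq + 100ku - 135k - 112qu + 120q + 182u² - 195u), so (15k - 14u) is a factor with cofactor -18k² + 16kq + 100ku - 135k - 112qu + 120q + 182u² - 195u.
The cofactor groups again: -18k² + 16kq + 100ku - 135k - 112qu + 120q + 182u² - 195u = -2k(9k - 8q + 13u) + (14u - 15)(9k - 8q + 13u); both groups contain (9k - 8q + 13u), giving -(2k - 14u + 15)(9k - 8q + 13u).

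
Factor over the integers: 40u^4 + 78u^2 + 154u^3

Pull out the common factor 2u^2, then factor the remaining trinomial.

2u^2(4u + 13)(5u + 3)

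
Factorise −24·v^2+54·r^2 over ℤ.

6·(3·r+2·v)·(3·r−2·v)

Pull out the common factor 6; 9·r^2−4·v^2 is a difference of squares.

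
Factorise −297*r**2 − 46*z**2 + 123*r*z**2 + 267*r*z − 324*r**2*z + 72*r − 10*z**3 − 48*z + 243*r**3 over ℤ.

Group: 9*r*(27*r**2 − 21*r*z − 9*r + 2*z**2 + 6*z) + (−5*z − 8)*(27*r**2 − 21*r*z − 9*r + 2*z**2 + 6*z); both groups contain (27*r**2 − 21*r*z − 9*r + 2*z**2 + 6*z), so (9*r − 5*z − 8) is a factor with cofactor 27*r**2 − 21*r*z − 9*r + 2*z**2 + 6*z.
The cofactor groups again: 27*r**2 − 21*r*z − 9*r + 2*z**2 + 6*z = 3*r*(9*r − z − 3) − 2*z*(9*r − z − 3); both groups contain (9*r − z − 3), giving (3*r − 2*z)*(9*r − z − 3).

(3*r − 2*z)*(9*r − 5*z − 8)*(9*r − z − 3)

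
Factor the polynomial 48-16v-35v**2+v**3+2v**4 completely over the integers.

By the rational root theorem, v = 4 is a root, giving the factor (v-4) and quotient 2v**3+9v**2+v-12.
Next, v = -3/2 is a root, so (2v+3) is a factor; dividing leaves v**2+3v-4.
The remaining quadratic factors as (v-1)(v+4).

(2v+3)(v+4)(v-1)(v-4)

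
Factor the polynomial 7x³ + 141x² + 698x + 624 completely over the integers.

Trying the rational-root candidates, x = -13 is a root, so (x + 13) divides it; the quotient is 7x² + 50x + 48.
The remaining quadratic factors as (x + 6)(7x + 8).

(7x + 8)(x + 13)(x + 6)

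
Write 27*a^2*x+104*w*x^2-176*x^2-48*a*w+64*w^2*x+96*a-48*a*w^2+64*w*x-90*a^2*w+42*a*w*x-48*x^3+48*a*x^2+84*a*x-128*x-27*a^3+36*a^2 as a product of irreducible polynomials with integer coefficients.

-(3*a+2*w+4*x+4)*(3*a+8*w-3*x-8)*(3*a-4*x)

Group: 3*a*(-9*a^2-30*a*w-3*a*x+12*a-16*w^2-26*w*x-16*w+12*x^2+44*x+32) - 4*x*(-9*a^2-30*a*w-3*a*x+12*a-16*w^2-26*w*x-16*w+12*x^2+44*x+32); both groups contain (-9*a^2-30*a*w-3*a*x+12*a-16*w^2-26*w*x-16*w+12*x^2+44*x+32), so (3*a-4*x) is a factor with cofactor -9*a^2-30*a*w-3*a*x+12*a-16*w^2-26*w*x-16*w+12*x^2+44*x+32.
The cofactor groups again: -9*a^2-30*a*w-3*a*x+12*a-16*w^2-26*w*x-16*w+12*x^2+44*x+32 = -3*a*(3*a+8*w-3*x-8) + (-2*w-4*x-4)*(3*a+8*w-3*x-8); both groups contain (3*a+8*w-3*x-8), giving -(3*a+2*w+4*x+4)*(3*a+8*w-3*x-8).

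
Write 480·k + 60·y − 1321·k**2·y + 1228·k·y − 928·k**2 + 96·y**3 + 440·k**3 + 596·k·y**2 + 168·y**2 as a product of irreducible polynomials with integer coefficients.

(11·k − 8·y − 10)·(5·k − 12·y − 6)·(8·k + y)

Group: 5·k·(88·k**2 − 53·k·y − 80·k − 8·y**2 − 10·y) + (−12·y − 6)·(88·k**2 − 53·k·y − 80·k − 8·y**2 − 10·y); both groups contain (88·k**2 − 53·k·y − 80·k − 8·y**2 − 10·y), so (5·k − 12·y − 6) is a factor with cofactor 88·k**2 − 53·k·y − 80·k − 8·y**2 − 10·y.
The cofactor groups again: 88·k**2 − 53·k·y − 80·k − 8·y**2 − 10·y = 11·k·(8·k + y) + (−8·y − 10)·(8·k + y); both groups contain (8·k + y), giving (11·k − 8·y − 10)·(8·k + y).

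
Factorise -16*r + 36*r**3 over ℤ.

Pull out the common factor 4*r; 9*r**2 - 4 is a difference of squares.

4*r*(3*r + 2)*(3*r - 2)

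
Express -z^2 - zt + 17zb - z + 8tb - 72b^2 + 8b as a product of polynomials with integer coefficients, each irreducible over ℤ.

Group: -z(z - 8b) + (-t + 9b - 1)(z - 8b); both groups contain (z - 8b).

-(z - 8b)(z + t - 9b + 1)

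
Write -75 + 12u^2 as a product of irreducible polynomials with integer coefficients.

Pull out the common factor 3; 4u^2 - 25 is a difference of squares.

3(2u + 5)(2u - 5)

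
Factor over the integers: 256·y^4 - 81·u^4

(4·y - 3·u)·(4·y + 3·u)·(16·y^2 + 9·u^2)

(4·y)⁴ − (3·u)⁴ = ((4·y)² − (3·u)²)((4·y)² + (3·u)²); the first factor splits again, the second (16·y^2 + 9·u^2) is irreducible.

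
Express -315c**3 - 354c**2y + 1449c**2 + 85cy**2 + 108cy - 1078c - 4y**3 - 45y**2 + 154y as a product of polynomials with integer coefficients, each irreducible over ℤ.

Group: 3c(-105c**2 + 22cy + 98c - y**2 - 14y) + (4y - 11)(-105c**2 + 22cy + 98c - y**2 - 14y); both groups contain (-105c**2 + 22cy + 98c - y**2 - 14y), so (3c + 4y - 11) is a factor with cofactor -105c**2 + 22cy + 98c - y**2 - 14y.
The cofactor groups again: -105c**2 + 22cy + 98c - y**2 - 14y = -15c(7c - y) + (y + 14)(7c - y); both groups contain (7c - y), giving -(15c - y - 14)(7c - y).

-(15c - y - 14)(3c + 4y - 11)(7c - y)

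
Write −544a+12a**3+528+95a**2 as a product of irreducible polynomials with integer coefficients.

(3a−4)(4a−11)(a+12)

Among the possible rational roots, a = 4/3 is a root, so (3a−4) is a factor; dividing leaves 4a**2+37a−132.
The remaining quadratic factors as (a+12)(4a−11).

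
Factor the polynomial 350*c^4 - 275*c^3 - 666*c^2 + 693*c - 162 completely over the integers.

(2*c + 3)*(5*c - 2)*(5*c - 3)*(7*c - 9)

Trying the rational-root candidates, c = 2/5 is a root, giving the factor (5*c - 2) and quotient 70*c^3 - 27*c^2 - 144*c + 81.
Continuing, c = -3/2 is a root, so (2*c + 3) is a factor; dividing leaves 35*c^2 - 66*c + 27.
The remaining quadratic factors as (7*c - 9)(5*c - 3).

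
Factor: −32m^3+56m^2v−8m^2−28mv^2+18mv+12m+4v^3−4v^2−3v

−(2m−2v−1)(4m−2v+3)(4m−v)

Group: 4m(−8m^2+12mv−2m−4v^2+4v+3) − v(−8m^2+12mv−2m−4v^2+4v+3); both groups contain (−8m^2+12mv−2m−4v^2+4v+3), so (4m−v) is a factor with cofactor −8m^2+12mv−2m−4v^2+4v+3.
The cofactor groups again: −8m^2+12mv−2m−4v^2+4v+3 = −2m(4m−2v+3) + (2v+1)(4m−2v+3); both groups contain (4m−2v+3), giving −(2m−2v−1)(4m−2v+3).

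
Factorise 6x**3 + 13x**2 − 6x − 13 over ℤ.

(6x + 13)(x + 1)(x − 1)

Testing divisors of the constant over divisors of the leading coefficient, x = 1 is a root, so (x − 1) is a factor; dividing leaves 6x**2 + 19x + 13.
The remaining quadratic factors as (6x + 13)(x + 1).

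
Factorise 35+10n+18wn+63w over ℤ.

(2n+7)(9w+5)

Group as (18wn+63w) + (10n+35) = 9w(2n+7) + 5(2n+7).
Both groups share the factor (2n+7).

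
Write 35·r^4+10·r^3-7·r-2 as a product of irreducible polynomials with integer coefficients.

Group as (35·r^4-7·r) + (10·r^3-2) = 7·r·(5·r^3-1) + 2·(5·r^3-1).
Both groups share the factor (5·r^3-1).

(7·r+2)·(5·r^3-1)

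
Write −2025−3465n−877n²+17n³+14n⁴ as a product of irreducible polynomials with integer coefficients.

(2n+9)(7n+5)(n+5)(n−9)

By the rational root theorem, n = 9 is a root, giving the factor (n−9) and quotient 14n³+143n²+410n+225.
Next, n = −5/7 is a root, giving the factor (7n+5) and quotient 2n²+19n+45.
The remaining quadratic factors as (2n+9)(n+5).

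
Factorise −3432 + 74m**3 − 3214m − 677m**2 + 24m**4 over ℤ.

(4m + 13)(6m + 11)(m + 4)(m − 6)

Testing divisors of the constant over divisors of the leading coefficient, m = −11/6 is a root, so (6m + 11) is a factor; dividing leaves 4m**3 + 5m**2 − 122m − 312.
Then m = −13/4 is a root, giving the factor (4m + 13) and quotient m**2 − 2m − 24.
The remaining quadratic factors as (m + 4)(m − 6).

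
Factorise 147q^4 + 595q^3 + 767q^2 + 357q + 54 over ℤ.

Testing divisors of the constant over divisors of the leading coefficient, q = -3/7 is a root, giving the factor (7q + 3) and quotient 21q^3 + 76q^2 + 77q + 18.
Next, q = -1/3 is a root, so (3q + 1) divides it; the quotient is 7q^2 + 23q + 18.
The remaining quadratic factors as (q + 2)(7q + 9).

(3q + 1)(7q + 3)(7q + 9)(q + 2)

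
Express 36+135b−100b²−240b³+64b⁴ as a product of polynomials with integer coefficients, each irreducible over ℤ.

Trying the rational-root candidates, b = 4 is a root, so (b−4) is a factor; dividing leaves 64b³+16b²−36b−9.
Next, b = 3/4 is a root, giving the factor (4b−3) and quotient 16b²+16b+3.
The remaining quadratic factors as (4b+3)(4b+1).

(4b+1)(4b+3)(4b−3)(b−4)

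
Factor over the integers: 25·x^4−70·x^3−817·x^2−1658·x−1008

Trying the rational-root candidates, x = 8 is a root, so (x−8) divides it; the quotient is 25·x^3+130·x^2+223·x+126.
Next, x = −9/5 is a root, so (5·x+9) divides it; the quotient is 5·x^2+17·x+14.
The remaining quadratic factors as (x+2)(5·x+7).

(5·x+7)·(5·x+9)·(x+2)·(x−8)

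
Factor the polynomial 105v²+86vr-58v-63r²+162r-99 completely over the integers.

(15v-7r+11)(7v+9r-9)

Group: 7v(15v-7r+11) + (9r-9)(15v-7r+11); both groups contain (15v-7r+11).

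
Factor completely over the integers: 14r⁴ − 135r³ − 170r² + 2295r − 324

By the rational root theorem, r = −4 is a root, so (r + 4) is a factor; dividing leaves 14r³ − 191r² + 594r − 81.
Continuing, r = 9 is a root, so (r − 9) divides it; the quotient is 14r² − 65r + 9.
The remaining quadratic factors as (2r − 9)(7r − 1).

(2r − 9)(7r − 1)(r + 4)(r − 9)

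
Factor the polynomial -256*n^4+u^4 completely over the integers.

(u-4*n)*(u+4*n)*(u^2+16*n^2)

Write as (u^2)² − (16*n^2)², then factor u^2-16*n^2 once more.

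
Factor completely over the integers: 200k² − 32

Pull out the common factor 8; 25k² − 4 is a difference of squares.

8(5k + 2)(5k − 2)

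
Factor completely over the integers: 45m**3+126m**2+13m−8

Testing divisors of the constant over divisors of the leading coefficient, m = −8/3 is a root, so (3m+8) is a factor; dividing leaves 15m**2+2m−1.
The remaining quadratic factors as (5m−1)(3m+1).

(3m+1)(3m+8)(5m−1)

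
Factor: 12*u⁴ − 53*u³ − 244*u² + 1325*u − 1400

(3*u − 8)*(4*u − 7)*(u + 5)*(u − 5)

Trying the rational-root candidates, u = −5 is a root, so (u + 5) divides it; the quotient is 12*u³ − 113*u² + 321*u − 280.
Next, u = 8/3 is a root, so (3*u − 8) is a factor; dividing leaves 4*u² − 27*u + 35.
The remaining quadratic factors as (4*u − 7)(u − 5).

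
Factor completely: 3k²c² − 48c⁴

3c²(k − 4c)(k + 4c)

Pull out the common factor 3c²; k² − 16c² is a difference of squares.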